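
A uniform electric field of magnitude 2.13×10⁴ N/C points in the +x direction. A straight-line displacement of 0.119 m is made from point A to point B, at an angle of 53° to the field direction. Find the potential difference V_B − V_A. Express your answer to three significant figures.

Only the component of displacement along E changes the potential: ΔV = −E·d·cosθ.
ΔV = −(2.13×10⁴ V/m)(0.119 m)cos53° = -1530 V.

-1530 V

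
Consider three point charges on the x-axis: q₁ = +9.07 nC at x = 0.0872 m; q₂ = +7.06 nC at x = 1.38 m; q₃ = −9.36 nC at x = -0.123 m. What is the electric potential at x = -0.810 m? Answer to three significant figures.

-2.62 V

Electric potential is a scalar, so the contributions from each charge add algebraically: V = Σ kqᵢ/rᵢ.
Distances from the field point to each charge: r₁ = 0.897 m, r₂ = 2.19 m, r₃ = 0.687 m.
V = k[(9.07×10⁻⁹)/(0.897) + (7.06×10⁻⁹)/(2.19) + (-9.36×10⁻⁹)/(0.687)] = -2.62 V.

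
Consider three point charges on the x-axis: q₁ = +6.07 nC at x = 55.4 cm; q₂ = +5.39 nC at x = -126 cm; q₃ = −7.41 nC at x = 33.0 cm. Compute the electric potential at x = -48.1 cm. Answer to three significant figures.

Electric potential is a scalar, so the contributions from each charge add algebraically: V = Σ kqᵢ/rᵢ.
Distances from the field point to each charge: r₁ = 1.03 m, r₂ = 0.779 m, r₃ = 0.811 m.
V = k[(6.07×10⁻⁹)/(1.03) + (5.39×10⁻⁹)/(0.779) + (-7.41×10⁻⁹)/(0.811)] = 32.8 V.

32.8 V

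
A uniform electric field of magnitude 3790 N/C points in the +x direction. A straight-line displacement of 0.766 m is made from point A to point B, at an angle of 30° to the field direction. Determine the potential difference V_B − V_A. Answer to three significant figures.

-2510 V

Only the component of displacement along E changes the potential: ΔV = −E·d·cosθ.
ΔV = −(3790 V/m)(0.766 m)cos30° = -2510 V.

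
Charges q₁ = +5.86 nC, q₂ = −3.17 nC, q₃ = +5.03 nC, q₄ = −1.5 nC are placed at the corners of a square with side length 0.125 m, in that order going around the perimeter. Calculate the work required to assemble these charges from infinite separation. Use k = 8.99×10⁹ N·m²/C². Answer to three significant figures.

-1.92×10⁻⁶ J

The assembly work is the sum of pairwise potential energies, U = Σ_{i<j} kqᵢqⱼ/rᵢⱼ.
The four side pairs have separation 0.125 m and the two diagonal pairs 0.177 m.
Summing all 6 pair terms gives U = -1.92×10⁻⁶ J.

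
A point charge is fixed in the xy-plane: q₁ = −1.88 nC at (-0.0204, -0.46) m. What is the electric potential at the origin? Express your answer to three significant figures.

-36.7 V

The total potential is the scalar sum of each charge's contribution, V = Σ kqᵢ/rᵢ.
Distances from the field point to each charge: r₁ = 0.460 m.
V = k[(-1.88×10⁻⁹)/(0.460)] = -36.7 V.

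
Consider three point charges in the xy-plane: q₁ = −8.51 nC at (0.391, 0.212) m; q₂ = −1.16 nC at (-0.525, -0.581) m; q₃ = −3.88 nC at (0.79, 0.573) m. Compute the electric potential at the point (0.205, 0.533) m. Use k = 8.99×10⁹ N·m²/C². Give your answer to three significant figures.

-274 V

The total potential is the scalar sum of each charge's contribution, V = Σ kqᵢ/rᵢ.
Distances from the field point to each charge: r₁ = 0.371 m, r₂ = 1.33 m, r₃ = 0.586 m.
V = k[(-8.51×10⁻⁹)/(0.371) + (-1.16×10⁻⁹)/(1.33) + (-3.88×10⁻⁹)/(0.586)] = -274 V.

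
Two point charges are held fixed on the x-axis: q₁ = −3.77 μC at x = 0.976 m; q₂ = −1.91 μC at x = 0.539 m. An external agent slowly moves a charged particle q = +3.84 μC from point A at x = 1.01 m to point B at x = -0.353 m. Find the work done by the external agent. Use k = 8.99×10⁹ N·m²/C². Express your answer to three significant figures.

3.80 J

For quasistatic motion the external work equals the change in potential energy: W_ext = qΔV = q(V_B − V_A).
At A: distances to the source charges are 0.0340 m, 0.471 m; V_A = Σ kqᵢ/rᵢ = -1.03×10⁶ V.
At B: distances to the source charges are 1.33 m, 0.892 m; V_B = Σ kqᵢ/rᵢ = -4.48×10⁴ V.
ΔV = V_B − V_A = 9.89×10⁵ V.
W_ext = qΔV = (3.84×10⁻⁶ C)(9.89×10⁵ V) = 3.80 J.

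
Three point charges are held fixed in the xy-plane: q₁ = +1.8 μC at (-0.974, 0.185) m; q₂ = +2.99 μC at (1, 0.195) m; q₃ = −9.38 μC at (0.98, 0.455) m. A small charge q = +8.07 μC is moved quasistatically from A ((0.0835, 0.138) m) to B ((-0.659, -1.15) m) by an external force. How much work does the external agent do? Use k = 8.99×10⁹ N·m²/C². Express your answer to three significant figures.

0.256 J

For quasistatic motion the external work equals the change in potential energy: W_ext = qΔV = q(V_B − V_A).
At A: distances to the source charges are 1.06 m, 0.918 m, 0.951 m; V_A = Σ kqᵢ/rᵢ = -4.41×10⁴ V.
At B: distances to the source charges are 1.37 m, 2.14 m, 2.29 m; V_B = Σ kqᵢ/rᵢ = -1.24×10⁴ V.
ΔV = V_B − V_A = 3.17×10⁴ V.
W_ext = qΔV = (8.07×10⁻⁶ C)(3.17×10⁴ V) = 0.256 J.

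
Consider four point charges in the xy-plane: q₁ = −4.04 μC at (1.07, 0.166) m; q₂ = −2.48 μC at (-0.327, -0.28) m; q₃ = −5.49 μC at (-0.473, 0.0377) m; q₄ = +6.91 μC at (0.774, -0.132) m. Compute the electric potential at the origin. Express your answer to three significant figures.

Electric potential is a scalar, so the contributions from each charge add algebraically: V = Σ kqᵢ/rᵢ.
Distances from the field point to each charge: r₁ = 1.08 m, r₂ = 0.430 m, r₃ = 0.475 m, r₄ = 0.785 m.
V = k[(-4.04×10⁻⁶)/(1.08) + (-2.48×10⁻⁶)/(0.430) + (-5.49×10⁻⁶)/(0.475) + (6.91×10⁻⁶)/(0.785)] = -1.10×10⁵ V.

-1.10×10⁵ V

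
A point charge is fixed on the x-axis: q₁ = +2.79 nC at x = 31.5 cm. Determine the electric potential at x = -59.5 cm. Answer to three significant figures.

27.6 V

Electric potential is a scalar, so the contributions from each charge add algebraically: V = Σ kqᵢ/rᵢ.
V = k[(2.79×10⁻⁹)/(0.910)] = 27.6 V.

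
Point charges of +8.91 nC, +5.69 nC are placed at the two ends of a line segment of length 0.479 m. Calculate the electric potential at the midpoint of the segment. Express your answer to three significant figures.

548 V

The total potential is the scalar sum of each charge's contribution, V = Σ kqᵢ/rᵢ.
Each charge is 0.239 m from the midpoint.
V = k[(8.91×10⁻⁹)/(0.239) + (5.69×10⁻⁹)/(0.239)] = 548 V.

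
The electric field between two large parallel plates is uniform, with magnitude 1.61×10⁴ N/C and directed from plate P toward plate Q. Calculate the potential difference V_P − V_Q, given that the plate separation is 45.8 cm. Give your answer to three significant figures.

7370 V

In a uniform field, potential decreases in the direction of E: ΔV = −E·d for a displacement d parallel to E.
Going from Q to P is a displacement of 45.8 cm opposite to the field, so V_P − V_Q = +Ed = 7370 V.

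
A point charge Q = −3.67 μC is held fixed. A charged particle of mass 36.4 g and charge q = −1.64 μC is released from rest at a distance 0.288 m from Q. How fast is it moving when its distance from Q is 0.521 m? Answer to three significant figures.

2.15 m/s

Only the electrostatic force acts, so mechanical energy is conserved: ½mv² = U₁ − U₂ = kQq(1/r₁ − 1/r₂).
U₁ − U₂ = (8.99×10⁹ N·m²/C²)(-3.67×10⁻⁶ C)(-1.64×10⁻⁶ C)(1/0.288 − 1/0.521) = 0.0840 J.
v = √(2·0.0840/0.0364) = 2.15 m/s.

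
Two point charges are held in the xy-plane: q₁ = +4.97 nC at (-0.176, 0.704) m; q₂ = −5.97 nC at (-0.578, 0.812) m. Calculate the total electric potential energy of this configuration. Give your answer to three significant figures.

-6.41×10⁻⁷ J

The work to assemble the configuration equals its total potential energy, U = Σ kqᵢqⱼ/rᵢⱼ over all pairs.
Pair separations: r₁₂ = 0.416 m.
U = (-6.41×10⁻⁷) = -6.41×10⁻⁷ J.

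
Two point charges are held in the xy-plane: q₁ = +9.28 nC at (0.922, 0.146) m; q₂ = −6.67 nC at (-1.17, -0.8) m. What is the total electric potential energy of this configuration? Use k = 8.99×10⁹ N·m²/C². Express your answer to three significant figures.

The work to assemble the configuration equals its total potential energy, U = Σ kqᵢqⱼ/rᵢⱼ over all pairs.
Pair separations: r₁₂ = 2.30 m.
U = (-2.42×10⁻⁷) = -2.42×10⁻⁷ J.

-2.42×10⁻⁷ J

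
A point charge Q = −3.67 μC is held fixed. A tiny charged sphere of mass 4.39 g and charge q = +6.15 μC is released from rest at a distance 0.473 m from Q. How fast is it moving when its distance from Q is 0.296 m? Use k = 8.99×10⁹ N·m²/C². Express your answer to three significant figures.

Only the electrostatic force acts, so mechanical energy is conserved: ½mv² = U₁ − U₂ = kQq(1/r₁ − 1/r₂).
U₁ − U₂ = (8.99×10⁹ N·m²/C²)(-3.67×10⁻⁶ C)(6.15×10⁻⁶ C)(1/0.473 − 1/0.296) = 0.257 J.
v = √(2·0.257/4.39×10⁻³) = 10.8 m/s.

10.8 m/s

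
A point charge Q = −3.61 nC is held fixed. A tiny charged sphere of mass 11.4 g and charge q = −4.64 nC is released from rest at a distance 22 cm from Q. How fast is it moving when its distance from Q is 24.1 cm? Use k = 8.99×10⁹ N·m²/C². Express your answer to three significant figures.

Only the electrostatic force acts, so mechanical energy is conserved: ½mv² = U₁ − U₂ = kQq(1/r₁ − 1/r₂).
U₁ − U₂ = (8.99×10⁹ N·m²/C²)(-3.61×10⁻⁹ C)(-4.64×10⁻⁹ C)(1/0.220 − 1/0.241) = 5.96×10⁻⁸ J.
v = √(2·5.96×10⁻⁸/0.0114) = 3.23×10⁻³ m/s.

3.23×10⁻³ m/s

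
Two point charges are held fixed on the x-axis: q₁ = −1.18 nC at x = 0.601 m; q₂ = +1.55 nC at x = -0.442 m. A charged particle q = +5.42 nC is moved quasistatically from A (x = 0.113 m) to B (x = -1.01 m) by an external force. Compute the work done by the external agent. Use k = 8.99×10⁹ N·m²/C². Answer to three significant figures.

7.90×10⁻⁸ J

For quasistatic motion the external work equals the change in potential energy: W_ext = qΔV = q(V_B − V_A).
At A: distances to the source charges are 0.488 m, 0.555 m; V_A = Σ kqᵢ/rᵢ = 3.37 V.
At B: distances to the source charges are 1.61 m, 0.568 m; V_B = Σ kqᵢ/rᵢ = 17.9 V.
ΔV = V_B − V_A = 14.6 V.
W_ext = qΔV = (5.42×10⁻⁹ C)(14.6 V) = 7.90×10⁻⁸ J.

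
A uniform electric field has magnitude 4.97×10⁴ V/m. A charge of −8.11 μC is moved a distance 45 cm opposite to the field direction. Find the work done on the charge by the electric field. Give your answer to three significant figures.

0.181 J

The potential change for a displacement 45 cm opposite to the field direction is ΔV = +Ed = 2.24×10⁴ V.
W_field = −qΔV = 0.181 J.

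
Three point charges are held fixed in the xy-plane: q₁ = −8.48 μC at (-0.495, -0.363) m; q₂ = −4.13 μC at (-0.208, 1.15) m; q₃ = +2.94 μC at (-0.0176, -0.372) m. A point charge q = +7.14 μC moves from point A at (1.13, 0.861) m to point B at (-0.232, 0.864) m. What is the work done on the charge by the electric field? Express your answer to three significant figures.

0.858 J

The work done by the electric force is W_field = −ΔU = −q(V_B − V_A) = q(V_A − V_B).
At A: distances to the source charges are 2.03 m, 1.37 m, 1.68 m; V_A = Σ kqᵢ/rᵢ = -4.89×10⁴ V.
At B: distances to the source charges are 1.25 m, 0.287 m, 1.25 m; V_B = Σ kqᵢ/rᵢ = -1.69×10⁵ V.
ΔV = V_B − V_A = -1.20×10⁵ V.
W_field = −qΔV = −(7.14×10⁻⁶ C)(-1.20×10⁵ V) = 0.858 J.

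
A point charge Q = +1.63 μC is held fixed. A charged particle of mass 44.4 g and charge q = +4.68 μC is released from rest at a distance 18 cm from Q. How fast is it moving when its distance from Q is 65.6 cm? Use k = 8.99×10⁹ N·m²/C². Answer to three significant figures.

3.53 m/s

Only the electrostatic force acts, so mechanical energy is conserved: ½mv² = U₁ − U₂ = kQq(1/r₁ − 1/r₂).
U₁ − U₂ = (8.99×10⁹ N·m²/C²)(1.63×10⁻⁶ C)(4.68×10⁻⁶ C)(1/0.180 − 1/0.656) = 0.276 J.
v = √(2·0.276/0.0444) = 3.53 m/s.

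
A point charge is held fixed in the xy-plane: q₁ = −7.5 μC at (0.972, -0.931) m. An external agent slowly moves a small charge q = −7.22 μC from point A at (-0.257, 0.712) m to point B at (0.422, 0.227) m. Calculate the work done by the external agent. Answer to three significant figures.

0.142 J

For quasistatic motion the external work equals the change in potential energy: W_ext = qΔV = q(V_B − V_A).
At A: distance to the source charge is 2.05 m; V_A = kq₁/r = -3.29×10⁴ V.
At B: distance to the source charge is 1.28 m; V_B = kq₁/r = -5.26×10⁴ V.
ΔV = V_B − V_A = -1.97×10⁴ V.
W_ext = qΔV = (-7.22×10⁻⁶ C)(-1.97×10⁴ V) = 0.142 J.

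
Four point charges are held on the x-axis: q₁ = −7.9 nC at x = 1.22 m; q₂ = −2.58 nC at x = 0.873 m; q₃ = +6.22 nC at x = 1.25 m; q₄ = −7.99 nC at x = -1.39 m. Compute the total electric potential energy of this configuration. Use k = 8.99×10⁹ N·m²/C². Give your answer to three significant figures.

-1.44×10⁻⁵ J

The assembly work is the sum of pairwise potential energies, U = Σ_{i<j} kqᵢqⱼ/rᵢⱼ.
Pair separations: r₁₂ = 0.347 m, r₁₃ = 0.0300 m, r₁₄ = 2.61 m, r₂₃ = 0.377 m, r₂₄ = 2.26 m, r₃₄ = 2.64 m.
Summing all 6 pair terms gives U = -1.44×10⁻⁵ J.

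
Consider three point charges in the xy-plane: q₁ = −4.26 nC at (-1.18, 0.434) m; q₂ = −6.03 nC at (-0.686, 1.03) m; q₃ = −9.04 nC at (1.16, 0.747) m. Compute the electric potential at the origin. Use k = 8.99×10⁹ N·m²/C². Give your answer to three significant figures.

-133 V

The total potential is the scalar sum of each charge's contribution, V = Σ kqᵢ/rᵢ.
Distances from the field point to each charge: r₁ = 1.26 m, r₂ = 1.24 m, r₃ = 1.38 m.
V = k[(-4.26×10⁻⁹)/(1.26) + (-6.03×10⁻⁹)/(1.24) + (-9.04×10⁻⁹)/(1.38)] = -133 V.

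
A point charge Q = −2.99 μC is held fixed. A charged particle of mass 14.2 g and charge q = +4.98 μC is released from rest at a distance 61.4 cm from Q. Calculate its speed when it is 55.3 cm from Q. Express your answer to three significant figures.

1.84 m/s

Only the electrostatic force acts, so mechanical energy is conserved: ½mv² = U₁ − U₂ = kQq(1/r₁ − 1/r₂).
U₁ − U₂ = (8.99×10⁹ N·m²/C²)(-2.99×10⁻⁶ C)(4.98×10⁻⁶ C)(1/0.614 − 1/0.553) = 0.0240 J.
v = √(2·0.0240/0.0142) = 1.84 m/s.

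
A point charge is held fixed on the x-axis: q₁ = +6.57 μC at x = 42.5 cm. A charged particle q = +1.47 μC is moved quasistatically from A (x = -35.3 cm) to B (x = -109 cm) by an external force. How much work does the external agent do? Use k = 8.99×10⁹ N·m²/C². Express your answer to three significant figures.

For quasistatic motion the external work equals the change in potential energy: W_ext = qΔV = q(V_B − V_A).
At A: distance to the source charge is 0.778 m; V_A = kq₁/r = 7.59×10⁴ V.
At B: distance to the source charge is 1.52 m; V_B = kq₁/r = 3.90×10⁴ V.
ΔV = V_B − V_A = -3.69×10⁴ V.
W_ext = qΔV = (1.47×10⁻⁶ C)(-3.69×10⁴ V) = -0.0543 J.

-0.0543 J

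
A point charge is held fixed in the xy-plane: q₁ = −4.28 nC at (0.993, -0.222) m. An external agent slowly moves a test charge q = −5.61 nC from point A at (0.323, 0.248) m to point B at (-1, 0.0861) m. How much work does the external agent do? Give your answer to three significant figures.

For quasistatic motion the external work equals the change in potential energy: W_ext = qΔV = q(V_B − V_A).
At A: distance to the source charge is 0.818 m; V_A = kq₁/r = -47.0 V.
At B: distance to the source charge is 2.02 m; V_B = kq₁/r = -19.1 V.
ΔV = V_B − V_A = 27.9 V.
W_ext = qΔV = (-5.61×10⁻⁹ C)(27.9 V) = -1.57×10⁻⁷ J.

-1.57×10⁻⁷ J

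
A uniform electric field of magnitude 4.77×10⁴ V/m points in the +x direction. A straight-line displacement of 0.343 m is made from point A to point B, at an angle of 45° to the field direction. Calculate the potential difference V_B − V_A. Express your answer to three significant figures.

-1.16×10⁴ V

Only the component of displacement along E changes the potential: ΔV = −E·d·cosθ.
ΔV = −(4.77×10⁴ V/m)(0.343 m)cos45° = -1.16×10⁴ V.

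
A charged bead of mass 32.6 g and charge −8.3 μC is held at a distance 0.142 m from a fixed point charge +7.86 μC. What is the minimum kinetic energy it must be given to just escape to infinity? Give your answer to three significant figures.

4.13 J

To just escape, total mechanical energy must reach zero at infinity: ½mv²_min + U = 0, so ½mv²_min = −U = |kQq|/r.
|U| = |kQq|/r = (8.99×10⁹ N·m²/C²)(7.86×10⁻⁶)(8.30×10⁻⁶)/(0.142) = 4.13 J.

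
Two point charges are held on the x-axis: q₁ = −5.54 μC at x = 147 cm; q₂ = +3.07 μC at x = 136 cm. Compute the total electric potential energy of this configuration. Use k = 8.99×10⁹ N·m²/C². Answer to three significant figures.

-1.39 J

The assembly work is the sum of pairwise potential energies, U = Σ_{i<j} kqᵢqⱼ/rᵢⱼ.
Pair separations: r₁₂ = 0.110 m.
U = (-1.39) = -1.39 J.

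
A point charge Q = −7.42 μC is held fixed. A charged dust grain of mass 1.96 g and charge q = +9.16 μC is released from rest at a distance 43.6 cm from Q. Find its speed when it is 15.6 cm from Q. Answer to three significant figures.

Only the electrostatic force acts, so mechanical energy is conserved: ½mv² = U₁ − U₂ = kQq(1/r₁ − 1/r₂).
U₁ − U₂ = (8.99×10⁹ N·m²/C²)(-7.42×10⁻⁶ C)(9.16×10⁻⁶ C)(1/0.436 − 1/0.156) = 2.52 J.
v = √(2·2.52/1.96×10⁻³) = 50.7 m/s.

50.7 m/s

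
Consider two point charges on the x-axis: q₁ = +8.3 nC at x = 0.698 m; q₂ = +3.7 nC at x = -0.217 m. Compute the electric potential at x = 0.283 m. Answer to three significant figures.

246 V

The total potential is the scalar sum of each charge's contribution, V = Σ kqᵢ/rᵢ.
Distances from the field point to each charge: r₁ = 0.415 m, r₂ = 0.500 m.
V = k[(8.30×10⁻⁹)/(0.415) + (3.70×10⁻⁹)/(0.500)] = 246 V.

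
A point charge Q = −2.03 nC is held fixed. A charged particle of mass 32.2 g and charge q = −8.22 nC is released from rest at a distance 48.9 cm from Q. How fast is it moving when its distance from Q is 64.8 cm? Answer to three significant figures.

Only the electrostatic force acts, so mechanical energy is conserved: ½mv² = U₁ − U₂ = kQq(1/r₁ − 1/r₂).
U₁ − U₂ = (8.99×10⁹ N·m²/C²)(-2.03×10⁻⁹ C)(-8.22×10⁻⁹ C)(1/0.489 − 1/0.648) = 7.53×10⁻⁸ J.
v = √(2·7.53×10⁻⁸/0.0322) = 2.16×10⁻³ m/s.

2.16×10⁻³ m/s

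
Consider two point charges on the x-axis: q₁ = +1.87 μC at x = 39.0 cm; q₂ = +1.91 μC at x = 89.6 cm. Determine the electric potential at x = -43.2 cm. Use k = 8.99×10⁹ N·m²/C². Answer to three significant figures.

3.34×10⁴ V

The total potential is the scalar sum of each charge's contribution, V = Σ kqᵢ/rᵢ.
Distances from the field point to each charge: r₁ = 0.822 m, r₂ = 1.33 m.
V = k[(1.87×10⁻⁶)/(0.822) + (1.91×10⁻⁶)/(1.33)] = 3.34×10⁴ V.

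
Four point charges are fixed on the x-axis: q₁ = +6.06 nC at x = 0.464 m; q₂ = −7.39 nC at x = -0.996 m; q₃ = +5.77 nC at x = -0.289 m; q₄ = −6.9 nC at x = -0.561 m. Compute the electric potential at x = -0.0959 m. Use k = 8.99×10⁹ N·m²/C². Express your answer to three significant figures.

Electric potential is a scalar, so the contributions from each charge add algebraically: V = Σ kqᵢ/rᵢ.
Distances from the field point to each charge: r₁ = 0.560 m, r₂ = 0.900 m, r₃ = 0.193 m, r₄ = 0.465 m.
V = k[(6.06×10⁻⁹)/(0.560) + (-7.39×10⁻⁹)/(0.900) + (5.77×10⁻⁹)/(0.193) + (-6.90×10⁻⁹)/(0.465)] = 159 V.

159 V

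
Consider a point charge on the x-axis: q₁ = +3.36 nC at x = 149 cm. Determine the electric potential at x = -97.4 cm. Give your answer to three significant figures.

12.3 V

The total potential is the scalar sum of each charge's contribution, V = Σ kqᵢ/rᵢ.
V = k[(3.36×10⁻⁹)/(2.46)] = 12.3 V.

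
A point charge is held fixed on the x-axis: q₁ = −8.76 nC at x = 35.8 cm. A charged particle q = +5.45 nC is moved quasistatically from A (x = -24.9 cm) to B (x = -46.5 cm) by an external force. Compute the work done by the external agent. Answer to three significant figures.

For quasistatic motion the external work equals the change in potential energy: W_ext = qΔV = q(V_B − V_A).
At A: distance to the source charge is 0.607 m; V_A = kq₁/r = -130 V.
At B: distance to the source charge is 0.823 m; V_B = kq₁/r = -95.7 V.
ΔV = V_B − V_A = 34.1 V.
W_ext = qΔV = (5.45×10⁻⁹ C)(34.1 V) = 1.86×10⁻⁷ J.

1.86×10⁻⁷ J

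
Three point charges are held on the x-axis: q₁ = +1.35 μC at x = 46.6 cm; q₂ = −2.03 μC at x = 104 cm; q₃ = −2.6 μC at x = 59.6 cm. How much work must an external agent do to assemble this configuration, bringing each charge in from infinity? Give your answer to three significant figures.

-0.179 J

The work to assemble the configuration equals its total potential energy, U = Σ kqᵢqⱼ/rᵢⱼ over all pairs.
Pair separations: r₁₂ = 0.574 m, r₁₃ = 0.130 m, r₂₃ = 0.444 m.
U = (-0.0429) + (-0.243) + (0.107) = -0.179 J.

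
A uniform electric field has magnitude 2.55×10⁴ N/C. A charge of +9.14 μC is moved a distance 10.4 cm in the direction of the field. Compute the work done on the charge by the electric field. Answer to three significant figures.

0.0242 J

The potential change for a displacement 10.4 cm in the direction of the field is ΔV = −Ed = -2650 V.
W_field = −qΔV = 0.0242 J.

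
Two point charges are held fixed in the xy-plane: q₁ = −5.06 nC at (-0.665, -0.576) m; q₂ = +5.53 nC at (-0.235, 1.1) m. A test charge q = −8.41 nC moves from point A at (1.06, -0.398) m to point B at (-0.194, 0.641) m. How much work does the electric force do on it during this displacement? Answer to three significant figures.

6.24×10⁻⁷ J

The work done by the electric force is W_field = −ΔU = −q(V_B − V_A) = q(V_A − V_B).
At A: distances to the source charges are 1.73 m, 1.98 m; V_A = Σ kqᵢ/rᵢ = -1.12 V.
At B: distances to the source charges are 1.30 m, 0.461 m; V_B = Σ kqᵢ/rᵢ = 73.0 V.
ΔV = V_B − V_A = 74.1 V.
W_field = −qΔV = −(-8.41×10⁻⁹ C)(74.1 V) = 6.24×10⁻⁷ J.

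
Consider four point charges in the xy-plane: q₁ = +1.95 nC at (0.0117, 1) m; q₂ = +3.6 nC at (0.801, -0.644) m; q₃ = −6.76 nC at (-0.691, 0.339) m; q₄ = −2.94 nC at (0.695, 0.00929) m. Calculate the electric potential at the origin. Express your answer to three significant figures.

The total potential is the scalar sum of each charge's contribution, V = Σ kqᵢ/rᵢ.
Distances from the field point to each charge: r₁ = 1.00 m, r₂ = 1.03 m, r₃ = 0.770 m, r₄ = 0.695 m.
V = k[(1.95×10⁻⁹)/(1.00) + (3.60×10⁻⁹)/(1.03) + (-6.76×10⁻⁹)/(0.770) + (-2.94×10⁻⁹)/(0.695)] = -68.0 V.

-68.0 V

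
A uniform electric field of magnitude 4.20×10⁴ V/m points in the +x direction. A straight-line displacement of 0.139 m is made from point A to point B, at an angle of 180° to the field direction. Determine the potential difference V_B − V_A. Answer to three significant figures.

5840 V

Only the component of displacement along E changes the potential: ΔV = −E·d·cosθ.
ΔV = −(4.20×10⁴ V/m)(0.139 m)cos180° = 5840 V.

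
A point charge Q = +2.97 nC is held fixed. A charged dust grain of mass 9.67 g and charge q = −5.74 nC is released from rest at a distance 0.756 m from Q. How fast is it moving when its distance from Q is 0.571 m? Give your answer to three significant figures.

3.69×10⁻³ m/s

Only the electrostatic force acts, so mechanical energy is conserved: ½mv² = U₁ − U₂ = kQq(1/r₁ − 1/r₂).
U₁ − U₂ = (8.99×10⁹ N·m²/C²)(2.97×10⁻⁹ C)(-5.74×10⁻⁹ C)(1/0.756 − 1/0.571) = 6.57×10⁻⁸ J.
v = √(2·6.57×10⁻⁸/9.67×10⁻³) = 3.69×10⁻³ m/s.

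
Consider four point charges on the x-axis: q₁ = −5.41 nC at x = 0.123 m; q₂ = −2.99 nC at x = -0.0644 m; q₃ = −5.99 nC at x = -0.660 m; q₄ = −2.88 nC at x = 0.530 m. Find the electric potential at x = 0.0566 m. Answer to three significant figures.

The total potential is the scalar sum of each charge's contribution, V = Σ kqᵢ/rᵢ.
Distances from the field point to each charge: r₁ = 0.0664 m, r₂ = 0.121 m, r₃ = 0.717 m, r₄ = 0.473 m.
V = k[(-5.41×10⁻⁹)/(0.0664) + (-2.99×10⁻⁹)/(0.121) + (-5.99×10⁻⁹)/(0.717) + (-2.88×10⁻⁹)/(0.473)] = -1080 V.

-1080 V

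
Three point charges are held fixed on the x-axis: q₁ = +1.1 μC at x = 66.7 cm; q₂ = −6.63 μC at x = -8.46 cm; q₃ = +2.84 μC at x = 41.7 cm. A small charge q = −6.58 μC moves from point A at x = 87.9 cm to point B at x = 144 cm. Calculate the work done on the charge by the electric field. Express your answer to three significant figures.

The work done by the electric force is W_field = −ΔU = −q(V_B − V_A) = q(V_A − V_B).
At A: distances to the source charges are 0.212 m, 0.964 m, 0.462 m; V_A = Σ kqᵢ/rᵢ = 4.01×10⁴ V.
At B: distances to the source charges are 0.773 m, 1.52 m, 1.02 m; V_B = Σ kqᵢ/rᵢ = -1340 V.
ΔV = V_B − V_A = -4.14×10⁴ V.
W_field = −qΔV = −(-6.58×10⁻⁶ C)(-4.14×10⁴ V) = -0.272 J.

-0.272 J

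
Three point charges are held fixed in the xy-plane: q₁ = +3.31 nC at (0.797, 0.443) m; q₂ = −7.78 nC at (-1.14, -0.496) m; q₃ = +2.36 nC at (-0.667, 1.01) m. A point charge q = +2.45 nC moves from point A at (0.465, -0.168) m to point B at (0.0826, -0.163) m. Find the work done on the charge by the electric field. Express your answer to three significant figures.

5.21×10⁻⁸ J

The work done by the electric force is W_field = −ΔU = −q(V_B − V_A) = q(V_A − V_B).
At A: distances to the source charges are 0.695 m, 1.64 m, 1.63 m; V_A = Σ kqᵢ/rᵢ = 13.1 V.
At B: distances to the source charges are 0.937 m, 1.27 m, 1.39 m; V_B = Σ kqᵢ/rᵢ = -8.19 V.
ΔV = V_B − V_A = -21.3 V.
W_field = −qΔV = −(2.45×10⁻⁹ C)(-21.3 V) = 5.21×10⁻⁸ J.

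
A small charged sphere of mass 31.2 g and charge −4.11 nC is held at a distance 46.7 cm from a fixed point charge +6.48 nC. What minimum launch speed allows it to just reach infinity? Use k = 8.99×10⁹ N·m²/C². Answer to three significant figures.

5.73×10⁻³ m/s

To just escape, total mechanical energy must reach zero at infinity: ½mv²_min + U = 0, so ½mv²_min = −U = |kQq|/r.
|U| = |kQq|/r = (8.99×10⁹ N·m²/C²)(6.48×10⁻⁹)(4.11×10⁻⁹)/(0.467) = 5.13×10⁻⁷ J.
v_min = √(2|U|/m) = √(2·5.13×10⁻⁷/0.0312) = 5.73×10⁻³ m/s.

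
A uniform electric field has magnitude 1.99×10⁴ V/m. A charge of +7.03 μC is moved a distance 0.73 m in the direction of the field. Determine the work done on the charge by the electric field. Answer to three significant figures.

0.102 J

The potential change for a displacement 0.73 m in the direction of the field is ΔV = −Ed = -1.45×10⁴ V.
W_field = −qΔV = 0.102 J.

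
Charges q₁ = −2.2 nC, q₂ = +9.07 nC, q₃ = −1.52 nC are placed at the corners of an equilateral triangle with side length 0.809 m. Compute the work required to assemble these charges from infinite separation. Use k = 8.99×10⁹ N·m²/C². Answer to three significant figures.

-3.38×10⁻⁷ J

The work to assemble the configuration equals its total potential energy, U = Σ kqᵢqⱼ/rᵢⱼ over all pairs.
All three pair separations equal the side length, 0.809 m.
U = (-2.22×10⁻⁷) + (3.72×10⁻⁸) + (-1.53×10⁻⁷) = -3.38×10⁻⁷ J.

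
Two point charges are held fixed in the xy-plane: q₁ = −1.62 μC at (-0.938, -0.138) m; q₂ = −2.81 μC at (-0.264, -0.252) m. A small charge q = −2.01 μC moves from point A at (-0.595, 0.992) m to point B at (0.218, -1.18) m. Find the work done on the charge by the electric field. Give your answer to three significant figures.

The work done by the electric force is W_field = −ΔU = −q(V_B − V_A) = q(V_A − V_B).
At A: distances to the source charges are 1.18 m, 1.29 m; V_A = Σ kqᵢ/rᵢ = -3.20×10⁴ V.
At B: distances to the source charges are 1.56 m, 1.05 m; V_B = Σ kqᵢ/rᵢ = -3.35×10⁴ V.
ΔV = V_B − V_A = -1560 V.
W_field = −qΔV = −(-2.01×10⁻⁶ C)(-1560 V) = -3.13×10⁻³ J.

-3.13×10⁻³ J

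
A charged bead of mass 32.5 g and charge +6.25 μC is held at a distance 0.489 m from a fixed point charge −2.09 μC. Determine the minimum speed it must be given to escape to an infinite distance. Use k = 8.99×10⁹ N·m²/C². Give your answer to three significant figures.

To just escape, total mechanical energy must reach zero at infinity: ½mv²_min + U = 0, so ½mv²_min = −U = |kQq|/r.
|U| = |kQq|/r = (8.99×10⁹ N·m²/C²)(2.09×10⁻⁶)(6.25×10⁻⁶)/(0.489) = 0.240 J.
v_min = √(2|U|/m) = √(2·0.240/0.0325) = 3.84 m/s.

3.84 m/s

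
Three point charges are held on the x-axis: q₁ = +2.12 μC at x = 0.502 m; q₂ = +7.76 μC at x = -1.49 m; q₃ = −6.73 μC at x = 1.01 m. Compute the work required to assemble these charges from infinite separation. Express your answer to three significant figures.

-0.366 J

The assembly work is the sum of pairwise potential energies, U = Σ_{i<j} kqᵢqⱼ/rᵢⱼ.
Pair separations: r₁₂ = 1.99 m, r₁₃ = 0.508 m, r₂₃ = 2.50 m.
U = (0.0742) + (-0.252) + (-0.188) = -0.366 J.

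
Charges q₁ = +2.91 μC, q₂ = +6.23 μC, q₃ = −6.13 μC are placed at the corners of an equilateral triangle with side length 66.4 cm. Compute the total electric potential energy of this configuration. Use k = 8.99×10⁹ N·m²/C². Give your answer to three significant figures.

The work to assemble the configuration equals its total potential energy, U = Σ kqᵢqⱼ/rᵢⱼ over all pairs.
All three pair separations equal the side length, 0.664 m.
U = (0.245) + (-0.242) + (-0.517) = -0.513 J.

-0.513 J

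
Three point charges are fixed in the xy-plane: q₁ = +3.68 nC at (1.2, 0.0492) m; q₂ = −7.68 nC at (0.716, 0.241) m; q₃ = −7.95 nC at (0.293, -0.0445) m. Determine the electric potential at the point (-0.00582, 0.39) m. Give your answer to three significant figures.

The total potential is the scalar sum of each charge's contribution, V = Σ kqᵢ/rᵢ.
Distances from the field point to each charge: r₁ = 1.25 m, r₂ = 0.737 m, r₃ = 0.527 m.
V = k[(3.68×10⁻⁹)/(1.25) + (-7.68×10⁻⁹)/(0.737) + (-7.95×10⁻⁹)/(0.527)] = -203 V.

-203 V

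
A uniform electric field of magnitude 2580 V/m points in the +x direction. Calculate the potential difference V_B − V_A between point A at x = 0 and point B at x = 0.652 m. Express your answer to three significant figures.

In a uniform field, potential decreases in the direction of E: V_B − V_A = −E·Δx.
V_B − V_A = −(2580 V/m)(0.652 m) = -1680 V.

-1680 V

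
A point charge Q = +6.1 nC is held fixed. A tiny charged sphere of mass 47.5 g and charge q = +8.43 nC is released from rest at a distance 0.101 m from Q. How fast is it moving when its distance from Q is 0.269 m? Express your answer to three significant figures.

0.0110 m/s

Only the electrostatic force acts, so mechanical energy is conserved: ½mv² = U₁ − U₂ = kQq(1/r₁ − 1/r₂).
U₁ − U₂ = (8.99×10⁹ N·m²/C²)(6.10×10⁻⁹ C)(8.43×10⁻⁹ C)(1/0.101 − 1/0.269) = 2.86×10⁻⁶ J.
v = √(2·2.86×10⁻⁶/0.0475) = 0.0110 m/s.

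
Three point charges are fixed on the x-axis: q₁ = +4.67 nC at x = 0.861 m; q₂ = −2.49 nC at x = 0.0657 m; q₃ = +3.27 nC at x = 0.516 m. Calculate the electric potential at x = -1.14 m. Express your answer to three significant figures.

Electric potential is a scalar, so the contributions from each charge add algebraically: V = Σ kqᵢ/rᵢ.
Distances from the field point to each charge: r₁ = 2.00 m, r₂ = 1.21 m, r₃ = 1.66 m.
V = k[(4.67×10⁻⁹)/(2.00) + (-2.49×10⁻⁹)/(1.21) + (3.27×10⁻⁹)/(1.66)] = 20.2 V.

20.2 V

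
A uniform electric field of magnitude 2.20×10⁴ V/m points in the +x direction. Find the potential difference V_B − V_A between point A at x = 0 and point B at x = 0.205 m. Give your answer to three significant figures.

In a uniform field, potential decreases in the direction of E: V_B − V_A = −E·Δx.
V_B − V_A = −(2.20×10⁴ V/m)(0.205 m) = -4510 V.

-4510 V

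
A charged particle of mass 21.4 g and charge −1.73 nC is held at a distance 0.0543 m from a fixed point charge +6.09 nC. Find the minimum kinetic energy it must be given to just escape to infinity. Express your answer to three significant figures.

To just escape, total mechanical energy must reach zero at infinity: ½mv²_min + U = 0, so ½mv²_min = −U = |kQq|/r.
|U| = |kQq|/r = (8.99×10⁹ N·m²/C²)(6.09×10⁻⁹)(1.73×10⁻⁹)/(0.0543) = 1.74×10⁻⁶ J.

1.74×10⁻⁶ J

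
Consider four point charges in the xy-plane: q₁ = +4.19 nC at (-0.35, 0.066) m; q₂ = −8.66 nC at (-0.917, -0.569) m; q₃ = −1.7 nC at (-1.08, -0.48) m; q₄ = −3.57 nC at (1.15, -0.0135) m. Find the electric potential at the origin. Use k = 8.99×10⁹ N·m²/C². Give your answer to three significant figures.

-7.22 V

The total potential is the scalar sum of each charge's contribution, V = Σ kqᵢ/rᵢ.
Distances from the field point to each charge: r₁ = 0.356 m, r₂ = 1.08 m, r₃ = 1.18 m, r₄ = 1.15 m.
V = k[(4.19×10⁻⁹)/(0.356) + (-8.66×10⁻⁹)/(1.08) + (-1.70×10⁻⁹)/(1.18) + (-3.57×10⁻⁹)/(1.15)] = -7.22 V.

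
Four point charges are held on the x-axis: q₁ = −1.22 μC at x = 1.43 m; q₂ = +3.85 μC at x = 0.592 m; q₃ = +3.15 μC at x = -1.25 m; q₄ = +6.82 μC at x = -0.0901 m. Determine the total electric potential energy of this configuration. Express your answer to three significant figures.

0.459 J

The work to assemble the configuration equals its total potential energy, U = Σ kqᵢqⱼ/rᵢⱼ over all pairs.
Pair separations: r₁₂ = 0.838 m, r₁₃ = 2.68 m, r₁₄ = 1.52 m, r₂₃ = 1.84 m, r₂₄ = 0.682 m, r₃₄ = 1.16 m.
Summing all 6 pair terms gives U = 0.459 J.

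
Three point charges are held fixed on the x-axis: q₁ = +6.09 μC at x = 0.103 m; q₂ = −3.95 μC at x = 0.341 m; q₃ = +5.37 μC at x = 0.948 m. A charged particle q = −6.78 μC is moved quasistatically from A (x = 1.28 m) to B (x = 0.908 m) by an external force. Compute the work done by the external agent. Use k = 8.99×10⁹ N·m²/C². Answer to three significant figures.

For quasistatic motion the external work equals the change in potential energy: W_ext = qΔV = q(V_B − V_A).
At A: distances to the source charges are 1.18 m, 0.939 m, 0.332 m; V_A = Σ kqᵢ/rᵢ = 1.54×10⁵ V.
At B: distances to the source charges are 0.805 m, 0.567 m, 0.0400 m; V_B = Σ kqᵢ/rᵢ = 1.21×10⁶ V.
ΔV = V_B − V_A = 1.06×10⁶ V.
W_ext = qΔV = (-6.78×10⁻⁶ C)(1.06×10⁶ V) = -7.17 J.

-7.17 J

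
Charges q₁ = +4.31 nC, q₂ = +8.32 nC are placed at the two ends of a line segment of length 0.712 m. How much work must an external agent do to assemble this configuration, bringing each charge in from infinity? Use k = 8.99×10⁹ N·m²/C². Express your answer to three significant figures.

The assembly work is the sum of pairwise potential energies, U = Σ_{i<j} kqᵢqⱼ/rᵢⱼ.
The separation is r = 0.712 m.
U = (4.53×10⁻⁷) = 4.53×10⁻⁷ J.

4.53×10⁻⁷ J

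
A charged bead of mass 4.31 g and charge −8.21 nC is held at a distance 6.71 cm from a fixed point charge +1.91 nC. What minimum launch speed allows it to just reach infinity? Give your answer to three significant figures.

To just escape, total mechanical energy must reach zero at infinity: ½mv²_min + U = 0, so ½mv²_min = −U = |kQq|/r.
|U| = |kQq|/r = (8.99×10⁹ N·m²/C²)(1.91×10⁻⁹)(8.21×10⁻⁹)/(0.0671) = 2.10×10⁻⁶ J.
v_min = √(2|U|/m) = √(2·2.10×10⁻⁶/4.31×10⁻³) = 0.0312 m/s.

0.0312 m/s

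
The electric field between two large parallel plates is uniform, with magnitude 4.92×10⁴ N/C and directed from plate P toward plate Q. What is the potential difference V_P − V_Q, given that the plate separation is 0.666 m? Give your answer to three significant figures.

3.28×10⁴ V

In a uniform field, potential decreases in the direction of E: ΔV = −E·d for a displacement d parallel to E.
Going from Q to P is a displacement of 0.666 m opposite to the field, so V_P − V_Q = +Ed = 3.28×10⁴ V.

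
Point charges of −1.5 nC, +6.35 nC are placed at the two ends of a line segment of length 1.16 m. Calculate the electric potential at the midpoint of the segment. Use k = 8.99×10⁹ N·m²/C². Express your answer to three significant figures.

75.2 V

Electric potential is a scalar, so the contributions from each charge add algebraically: V = Σ kqᵢ/rᵢ.
Each charge is 0.580 m from the midpoint.
V = k[(-1.50×10⁻⁹)/(0.580) + (6.35×10⁻⁹)/(0.580)] = 75.2 V.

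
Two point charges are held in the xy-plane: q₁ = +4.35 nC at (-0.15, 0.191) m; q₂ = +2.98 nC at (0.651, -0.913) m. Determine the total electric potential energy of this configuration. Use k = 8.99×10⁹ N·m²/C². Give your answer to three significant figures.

The work to assemble the configuration equals its total potential energy, U = Σ kqᵢqⱼ/rᵢⱼ over all pairs.
Pair separations: r₁₂ = 1.36 m.
U = (8.54×10⁻⁸) = 8.54×10⁻⁸ J.

8.54×10⁻⁸ J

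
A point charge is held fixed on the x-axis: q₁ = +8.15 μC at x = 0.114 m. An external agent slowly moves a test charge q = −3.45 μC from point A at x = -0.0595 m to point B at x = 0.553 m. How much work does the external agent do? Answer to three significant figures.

For quasistatic motion the external work equals the change in potential energy: W_ext = qΔV = q(V_B − V_A).
At A: distance to the source charge is 0.173 m; V_A = kq₁/r = 4.22×10⁵ V.
At B: distance to the source charge is 0.439 m; V_B = kq₁/r = 1.67×10⁵ V.
ΔV = V_B − V_A = -2.55×10⁵ V.
W_ext = qΔV = (-3.45×10⁻⁶ C)(-2.55×10⁵ V) = 0.881 J.

0.881 J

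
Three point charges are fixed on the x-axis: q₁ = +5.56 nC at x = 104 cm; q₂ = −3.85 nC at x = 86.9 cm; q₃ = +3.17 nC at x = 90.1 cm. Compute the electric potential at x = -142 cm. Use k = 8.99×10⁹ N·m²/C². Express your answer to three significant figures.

The total potential is the scalar sum of each charge's contribution, V = Σ kqᵢ/rᵢ.
Distances from the field point to each charge: r₁ = 2.46 m, r₂ = 2.29 m, r₃ = 2.32 m.
V = k[(5.56×10⁻⁹)/(2.46) + (-3.85×10⁻⁹)/(2.29) + (3.17×10⁻⁹)/(2.32)] = 17.5 V.

17.5 V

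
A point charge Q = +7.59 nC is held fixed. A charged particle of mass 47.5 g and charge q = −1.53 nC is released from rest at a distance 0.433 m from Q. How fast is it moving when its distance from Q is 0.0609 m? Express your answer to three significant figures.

7.88×10⁻³ m/s

Only the electrostatic force acts, so mechanical energy is conserved: ½mv² = U₁ − U₂ = kQq(1/r₁ − 1/r₂).
U₁ − U₂ = (8.99×10⁹ N·m²/C²)(7.59×10⁻⁹ C)(-1.53×10⁻⁹ C)(1/0.433 − 1/0.0609) = 1.47×10⁻⁶ J.
v = √(2·1.47×10⁻⁶/0.0475) = 7.88×10⁻³ m/s.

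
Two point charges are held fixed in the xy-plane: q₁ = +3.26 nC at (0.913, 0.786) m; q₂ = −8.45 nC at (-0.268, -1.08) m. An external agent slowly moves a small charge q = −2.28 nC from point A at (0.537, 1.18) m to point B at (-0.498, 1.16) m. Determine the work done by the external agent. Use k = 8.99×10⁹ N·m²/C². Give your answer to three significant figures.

8.16×10⁻⁸ J

For quasistatic motion the external work equals the change in potential energy: W_ext = qΔV = q(V_B − V_A).
At A: distances to the source charges are 0.545 m, 2.40 m; V_A = Σ kqᵢ/rᵢ = 22.1 V.
At B: distances to the source charges are 1.46 m, 2.25 m; V_B = Σ kqᵢ/rᵢ = -13.7 V.
ΔV = V_B − V_A = -35.8 V.
W_ext = qΔV = (-2.28×10⁻⁹ C)(-35.8 V) = 8.16×10⁻⁸ J.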